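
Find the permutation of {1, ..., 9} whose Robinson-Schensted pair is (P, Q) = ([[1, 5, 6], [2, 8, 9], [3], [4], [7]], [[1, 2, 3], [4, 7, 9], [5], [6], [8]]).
7 8 9 4 3 2 5 1 6

Reverse the RSK construction: for i from n down to 1, find the cell of Q containing i, remove the entry at that cell from P, and reverse-bump it up through P; the value ejected from row 1 is w(i).

Step i=9: Q has 9 at row 2, column 3; remove 9 from row 2 of P and reverse-bump: 9 enters row 1 and ejects 6. So w(9) = 6. P is now [[1, 5, 9], [2, 8], [3], [4], [7]].
Step i=8: Q has 8 at row 5, column 1; remove 7 from row 5 of P and reverse-bump: 7 enters row 4 and ejects 4; 4 enters row 3 and ejects 3; 3 enters row 2 and ejects 2; 2 enters row 1 and ejects 1. So w(8) = 1. P is now [[2, 5, 9], [3, 8], [4], [7]].
Step i=7: Q has 7 at row 2, column 2; remove 8 from row 2 of P and reverse-bump: 8 enters row 1 and ejects 5. So w(7) = 5. P is now [[2, 8, 9], [3], [4], [7]].
Step i=6: Q has 6 at row 4, column 1; remove 7 from row 4 of P and reverse-bump: 7 enters row 3 and ejects 4; 4 enters row 2 and ejects 3; 3 enters row 1 and ejects 2. So w(6) = 2. P is now [[3, 8, 9], [4], [7]].
Step i=5: Q has 5 at row 3, column 1; remove 7 from row 3 of P and reverse-bump: 7 enters row 2 and ejects 4; 4 enters row 1 and ejects 3. So w(5) = 3. P is now [[4, 8, 9], [7]].
Step i=4: Q has 4 at row 2, column 1; remove 7 from row 2 of P and reverse-bump: 7 enters row 1 and ejects 4. So w(4) = 4. P is now [[7, 8, 9]].
Step i=3: Q has 3 at row 1, column 3; remove that cell from P, ejecting 9. So w(3) = 9. P is now [[7, 8]].
Step i=2: Q has 2 at row 1, column 2; remove that cell from P, ejecting 8. So w(2) = 8. P is now [[7]].
Step i=1: Q has 1 at row 1, column 1; remove that cell from P, ejecting 7. So w(1) = 7. P is now [].

So w = 7 8 9 4 3 2 5 1 6.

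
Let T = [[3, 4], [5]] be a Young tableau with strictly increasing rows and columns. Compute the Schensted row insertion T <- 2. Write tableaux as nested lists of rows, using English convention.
[[2, 4], [3], [5]]

In row 1, 2 replaces 3 (the leftmost entry greater than 2); 3 is bumped to row 2. In row 2, 3 replaces 5 (the leftmost entry greater than 3); 5 is bumped to row 3. 5 starts a new row 3. The new tableau is [[2, 4], [3], [5]].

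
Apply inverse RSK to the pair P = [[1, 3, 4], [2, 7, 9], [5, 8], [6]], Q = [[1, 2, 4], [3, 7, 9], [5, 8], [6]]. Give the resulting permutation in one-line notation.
6 8 5 9 2 1 7 3 4

Reverse the RSK construction: for i from n down to 1, find the cell of Q containing i, remove the entry at that cell from P, and reverse-bump it up through P; the value ejected from row 1 is w(i).

Step i=9: Q has 9 at row 2, column 3; remove 9 from row 2 of P and reverse-bump: 9 enters row 1 and ejects 4. So w(9) = 4. P is now [[1, 3, 9], [2, 7], [5, 8], [6]].
Step i=8: Q has 8 at row 3, column 2; remove 8 from row 3 of P and reverse-bump: 8 enters row 2 and ejects 7; 7 enters row 1 and ejects 3. So w(8) = 3. P is now [[1, 7, 9], [2, 8], [5], [6]].
Step i=7: Q has 7 at row 2, column 2; remove 8 from row 2 of P and reverse-bump: 8 enters row 1 and ejects 7. So w(7) = 7. P is now [[1, 8, 9], [2], [5], [6]].
Step i=6: Q has 6 at row 4, column 1; remove 6 from row 4 of P and reverse-bump: 6 enters row 3 and ejects 5; 5 enters row 2 and ejects 2; 2 enters row 1 and ejects 1. So w(6) = 1. P is now [[2, 8, 9], [5], [6]].
Step i=5: Q has 5 at row 3, column 1; remove 6 from row 3 of P and reverse-bump: 6 enters row 2 and ejects 5; 5 enters row 1 and ejects 2. So w(5) = 2. P is now [[5, 8, 9], [6]].
Step i=4: Q has 4 at row 1, column 3; remove that cell from P, ejecting 9. So w(4) = 9. P is now [[5, 8], [6]].
Step i=3: Q has 3 at row 2, column 1; remove 6 from row 2 of P and reverse-bump: 6 enters row 1 and ejects 5. So w(3) = 5. P is now [[6, 8]].
Step i=2: Q has 2 at row 1, column 2; remove that cell from P, ejecting 8. So w(2) = 8. P is now [[6]].
Step i=1: Q has 1 at row 1, column 1; remove that cell from P, ejecting 6. So w(1) = 6. P is now [].

So w = 6 8 5 9 2 1 7 3 4.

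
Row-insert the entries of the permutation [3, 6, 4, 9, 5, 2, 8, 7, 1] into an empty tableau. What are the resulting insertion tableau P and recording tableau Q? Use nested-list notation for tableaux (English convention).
Insert each entry of the permutation into P by Schensted row insertion, recording in Q the position of each new cell.

Insert 3: appended to row 1. P = [[3]].
Insert 6: appended to row 1. P = [[3, 6]].
Insert 4: 4 bumps 6 from row 1; 6 starts row 2. P = [[3, 4], [6]].
Insert 9: appended to row 1. P = [[3, 4, 9], [6]].
Insert 5: 5 bumps 9 from row 1; 9 appends to row 2. P = [[3, 4, 5], [6, 9]].
Insert 2: 2 bumps 3 from row 1; 3 bumps 6 from row 2; 6 starts row 3. P = [[2, 4, 5], [3, 9], [6]].
Insert 8: appended to row 1. P = [[2, 4, 5, 8], [3, 9], [6]].
Insert 7: 7 bumps 8 from row 1; 8 bumps 9 from row 2; 9 appends to row 3. P = [[2, 4, 5, 7], [3, 8], [6, 9]].
Insert 1: 1 bumps 2 from row 1; 2 bumps 3 from row 2; 3 bumps 6 from row 3; 6 starts row 4. P = [[1, 4, 5, 7], [2, 8], [3, 9], [6]].

So P = [[1, 4, 5, 7], [2, 8], [3, 9], [6]], Q = [[1, 2, 4, 7], [3, 5], [6, 8], [9]].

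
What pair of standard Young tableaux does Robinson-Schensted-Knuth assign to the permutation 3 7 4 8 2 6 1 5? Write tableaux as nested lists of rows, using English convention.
P = [[1, 4, 5], [2, 6], [3, 8], [7]], Q = [[1, 2, 4], [3, 6], [5, 8], [7]]

Insert each entry of the permutation into P by Schensted row insertion, recording in Q the position of each new cell.

Insert 3: appended to row 1. P = [[3]].
Insert 7: appended to row 1. P = [[3, 7]].
Insert 4: 4 bumps 7 from row 1; 7 starts row 2. P = [[3, 4], [7]].
Insert 8: appended to row 1. P = [[3, 4, 8], [7]].
Insert 2: 2 bumps 3 from row 1; 3 bumps 7 from row 2; 7 starts row 3. P = [[2, 4, 8], [3], [7]].
Insert 6: 6 bumps 8 from row 1; 8 appends to row 2. P = [[2, 4, 6], [3, 8], [7]].
Insert 1: 1 bumps 2 from row 1; 2 bumps 3 from row 2; 3 bumps 7 from row 3; 7 starts row 4. P = [[1, 4, 6], [2, 8], [3], [7]].
Insert 5: 5 bumps 6 from row 1; 6 bumps 8 from row 2; 8 appends to row 3. P = [[1, 4, 5], [2, 6], [3, 8], [7]].

So P = [[1, 4, 5], [2, 6], [3, 8], [7]], Q = [[1, 2, 4], [3, 6], [5, 8], [7]].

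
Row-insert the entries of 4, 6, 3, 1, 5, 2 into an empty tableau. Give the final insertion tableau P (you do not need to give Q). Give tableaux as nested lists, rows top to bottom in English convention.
P = [[1, 2], [3, 5], [4, 6]]

After inserting 4: P = [[4]].
After inserting 6: P = [[4, 6]].
After inserting 3: P = [[3, 6], [4]].
After inserting 1: P = [[1, 6], [3], [4]].
After inserting 5: P = [[1, 5], [3, 6], [4]].
After inserting 2: P = [[1, 2], [3, 5], [4, 6]].

So P = [[1, 2], [3, 5], [4, 6]].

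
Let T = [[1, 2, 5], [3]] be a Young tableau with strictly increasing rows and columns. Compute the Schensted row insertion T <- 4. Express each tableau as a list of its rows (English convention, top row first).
[[1, 2, 4], [3, 5]]

In row 1, 4 replaces 5 (the leftmost entry greater than 4); 5 is bumped to row 2. 5 is appended to row 2. The new tableau is [[1, 2, 4], [3, 5]].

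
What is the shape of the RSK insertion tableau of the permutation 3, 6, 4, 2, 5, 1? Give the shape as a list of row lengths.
Row-insert each entry into an empty tableau.

After inserting 3: P = [[3]].
After inserting 6: P = [[3, 6]].
After inserting 4: P = [[3, 4], [6]].
After inserting 2: P = [[2, 4], [3], [6]].
After inserting 5: P = [[2, 4, 5], [3], [6]].
After inserting 1: P = [[1, 4, 5], [2], [3], [6]].

The final insertion tableau P = [[1, 4, 5], [2], [3], [6]] has shape [3, 1, 1, 1].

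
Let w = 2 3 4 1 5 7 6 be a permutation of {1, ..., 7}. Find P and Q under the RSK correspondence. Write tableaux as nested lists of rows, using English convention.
P = [[1, 3, 4, 5, 6], [2, 7]], Q = [[1, 2, 3, 5, 6], [4, 7]]

Insert each entry of the permutation into P by Schensted row insertion, recording in Q the position of each new cell.

Insert 2: appended to row 1. P = [[2]].
Insert 3: appended to row 1. P = [[2, 3]].
Insert 4: appended to row 1. P = [[2, 3, 4]].
Insert 1: 1 bumps 2 from row 1; 2 starts row 2. P = [[1, 3, 4], [2]].
Insert 5: appended to row 1. P = [[1, 3, 4, 5], [2]].
Insert 7: appended to row 1. P = [[1, 3, 4, 5, 7], [2]].
Insert 6: 6 bumps 7 from row 1; 7 appends to row 2. P = [[1, 3, 4, 5, 6], [2, 7]].

So P = [[1, 3, 4, 5, 6], [2, 7]], Q = [[1, 2, 3, 5, 6], [4, 7]].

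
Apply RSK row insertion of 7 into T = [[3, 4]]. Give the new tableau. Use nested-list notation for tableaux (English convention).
7 is larger than every entry of row 1, so it is appended to row 1. The new tableau is [[3, 4, 7]].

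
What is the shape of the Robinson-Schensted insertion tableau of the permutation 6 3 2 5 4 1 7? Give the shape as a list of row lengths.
[3, 2, 1, 1]

Row-insert each entry into an empty tableau.

After inserting 6: P = [[6]].
After inserting 3: P = [[3], [6]].
After inserting 2: P = [[2], [3], [6]].
After inserting 5: P = [[2, 5], [3], [6]].
After inserting 4: P = [[2, 4], [3, 5], [6]].
After inserting 1: P = [[1, 4], [2, 5], [3], [6]].
After inserting 7: P = [[1, 4, 7], [2, 5], [3], [6]].

The final insertion tableau P = [[1, 4, 7], [2, 5], [3], [6]] has shape [3, 2, 1, 1].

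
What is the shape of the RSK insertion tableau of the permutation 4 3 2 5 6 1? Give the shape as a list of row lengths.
[3, 1, 1, 1]

Row-insert each entry into an empty tableau.

After inserting 4: P = [[4]].
After inserting 3: P = [[3], [4]].
After inserting 2: P = [[2], [3], [4]].
After inserting 5: P = [[2, 5], [3], [4]].
After inserting 6: P = [[2, 5, 6], [3], [4]].
After inserting 1: P = [[1, 5, 6], [2], [3], [4]].

The final insertion tableau P = [[1, 5, 6], [2], [3], [4]] has shape [3, 1, 1, 1].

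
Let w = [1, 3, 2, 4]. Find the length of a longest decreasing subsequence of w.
2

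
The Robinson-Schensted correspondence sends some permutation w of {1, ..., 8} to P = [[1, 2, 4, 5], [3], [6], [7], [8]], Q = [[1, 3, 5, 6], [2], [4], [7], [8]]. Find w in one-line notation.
8 1 7 3 4 6 5 2

Reverse the RSK construction: for i from n down to 1, find the cell of Q containing i, remove the entry at that cell from P, and reverse-bump it up through P; the value ejected from row 1 is w(i).

Step i=8: Q has 8 at row 5, column 1; remove 8 from row 5 of P and reverse-bump: 8 enters row 4 and ejects 7; 7 enters row 3 and ejects 6; 6 enters row 2 and ejects 3; 3 enters row 1 and ejects 2. So w(8) = 2. P is now [[1, 3, 4, 5], [6], [7], [8]].
Step i=7: Q has 7 at row 4, column 1; remove 8 from row 4 of P and reverse-bump: 8 enters row 3 and ejects 7; 7 enters row 2 and ejects 6; 6 enters row 1 and ejects 5. So w(7) = 5. P is now [[1, 3, 4, 6], [7], [8]].
Step i=6: Q has 6 at row 1, column 4; remove that cell from P, ejecting 6. So w(6) = 6. P is now [[1, 3, 4], [7], [8]].
Step i=5: Q has 5 at row 1, column 3; remove that cell from P, ejecting 4. So w(5) = 4. P is now [[1, 3], [7], [8]].
Step i=4: Q has 4 at row 3, column 1; remove 8 from row 3 of P and reverse-bump: 8 enters row 2 and ejects 7; 7 enters row 1 and ejects 3. So w(4) = 3. P is now [[1, 7], [8]].
Step i=3: Q has 3 at row 1, column 2; remove that cell from P, ejecting 7. So w(3) = 7. P is now [[1], [8]].
Step i=2: Q has 2 at row 2, column 1; remove 8 from row 2 of P and reverse-bump: 8 enters row 1 and ejects 1. So w(2) = 1. P is now [[8]].
Step i=1: Q has 1 at row 1, column 1; remove that cell from P, ejecting 8. So w(1) = 8. P is now [].

So w = 8 1 7 3 4 6 5 2.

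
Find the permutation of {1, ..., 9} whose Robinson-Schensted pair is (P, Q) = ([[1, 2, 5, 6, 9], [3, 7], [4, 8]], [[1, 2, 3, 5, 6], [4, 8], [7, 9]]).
Reverse the RSK construction: for i from n down to 1, find the cell of Q containing i, remove the entry at that cell from P, and reverse-bump it up through P; the value ejected from row 1 is w(i).

Step i=9: Q has 9 at row 3, column 2; remove 8 from row 3 of P and reverse-bump: 8 enters row 2 and ejects 7; 7 enters row 1 and ejects 6. So w(9) = 6. P is now [[1, 2, 5, 7, 9], [3, 8], [4]].
Step i=8: Q has 8 at row 2, column 2; remove 8 from row 2 of P and reverse-bump: 8 enters row 1 and ejects 7. So w(8) = 7. P is now [[1, 2, 5, 8, 9], [3], [4]].
Step i=7: Q has 7 at row 3, column 1; remove 4 from row 3 of P and reverse-bump: 4 enters row 2 and ejects 3; 3 enters row 1 and ejects 2. So w(7) = 2. P is now [[1, 3, 5, 8, 9], [4]].
Step i=6: Q has 6 at row 1, column 5; remove that cell from P, ejecting 9. So w(6) = 9. P is now [[1, 3, 5, 8], [4]].
Step i=5: Q has 5 at row 1, column 4; remove that cell from P, ejecting 8. So w(5) = 8. P is now [[1, 3, 5], [4]].
Step i=4: Q has 4 at row 2, column 1; remove 4 from row 2 of P and reverse-bump: 4 enters row 1 and ejects 3. So w(4) = 3. P is now [[1, 4, 5]].
Step i=3: Q has 3 at row 1, column 3; remove that cell from P, ejecting 5. So w(3) = 5. P is now [[1, 4]].
Step i=2: Q has 2 at row 1, column 2; remove that cell from P, ejecting 4. So w(2) = 4. P is now [[1]].
Step i=1: Q has 1 at row 1, column 1; remove that cell from P, ejecting 1. So w(1) = 1. P is now [].

So w = 1 4 5 3 8 9 2 7 6.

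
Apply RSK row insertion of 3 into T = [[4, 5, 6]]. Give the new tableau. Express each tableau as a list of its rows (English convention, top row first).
[[3, 5, 6], [4]]

In row 1, 3 replaces 4 (the leftmost entry greater than 3); 4 is bumped to row 2. 4 starts a new row 2. The new tableau is [[3, 5, 6], [4]].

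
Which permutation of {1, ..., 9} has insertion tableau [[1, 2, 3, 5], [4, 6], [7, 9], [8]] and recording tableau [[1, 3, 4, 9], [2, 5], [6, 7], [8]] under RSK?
8 1 4 9 7 2 6 3 5

Reverse RSK: for i = n, n-1, ..., 1, locate i in Q, remove the corresponding corner cell from P, and reverse-bump its entry up through P; the value ejected from row 1 is w(i).

So w = 8 1 4 9 7 2 6 3 5.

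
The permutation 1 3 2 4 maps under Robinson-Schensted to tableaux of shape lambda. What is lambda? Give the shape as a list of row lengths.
Row-insert each entry into an empty tableau.

After inserting 1: P = [[1]].
After inserting 3: P = [[1, 3]].
After inserting 2: P = [[1, 2], [3]].
After inserting 4: P = [[1, 2, 4], [3]].

The final insertion tableau P = [[1, 2, 4], [3]] has shape [3, 1].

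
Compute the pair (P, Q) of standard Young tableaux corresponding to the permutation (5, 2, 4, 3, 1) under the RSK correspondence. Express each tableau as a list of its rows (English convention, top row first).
P = [[1, 3], [2], [4], [5]], Q = [[1, 3], [2], [4], [5]]

Insert each entry of the permutation into P by Schensted row insertion, recording in Q the position of each new cell.

Insert 5: appended to row 1. P = [[5]].
Insert 2: 2 bumps 5 from row 1; 5 starts row 2. P = [[2], [5]].
Insert 4: appended to row 1. P = [[2, 4], [5]].
Insert 3: 3 bumps 4 from row 1; 4 bumps 5 from row 2; 5 starts row 3. P = [[2, 3], [4], [5]].
Insert 1: 1 bumps 2 from row 1; 2 bumps 4 from row 2; 4 bumps 5 from row 3; 5 starts row 4. P = [[1, 3], [2], [4], [5]].

So P = [[1, 3], [2], [4], [5]], Q = [[1, 3], [2], [4], [5]].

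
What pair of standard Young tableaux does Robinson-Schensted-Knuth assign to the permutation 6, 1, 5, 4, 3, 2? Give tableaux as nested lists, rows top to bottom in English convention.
Insert each entry of the permutation into P by Schensted row insertion, recording in Q the position of each new cell.

After inserting 6: P = [[6]].
After inserting 1: P = [[1], [6]].
After inserting 5: P = [[1, 5], [6]].
After inserting 4: P = [[1, 4], [5], [6]].
After inserting 3: P = [[1, 3], [4], [5], [6]].
After inserting 2: P = [[1, 2], [3], [4], [5], [6]].

So P = [[1, 2], [3], [4], [5], [6]], Q = [[1, 3], [2], [4], [5], [6]].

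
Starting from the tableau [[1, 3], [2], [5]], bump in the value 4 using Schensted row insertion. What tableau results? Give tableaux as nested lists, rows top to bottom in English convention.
4 is larger than every entry of row 1, so it is appended to row 1. The new tableau is [[1, 3, 4], [2], [5]].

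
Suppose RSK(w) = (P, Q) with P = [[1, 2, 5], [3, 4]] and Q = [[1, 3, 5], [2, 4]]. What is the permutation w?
Reverse the RSK construction: for i from n down to 1, find the cell of Q containing i, remove the entry at that cell from P, and reverse-bump it up through P; the value ejected from row 1 is w(i).

Step i=5: Q has 5 at row 1, column 3; remove that cell from P, ejecting 5. So w(5) = 5. P is now [[1, 2], [3, 4]].
Step i=4: Q has 4 at row 2, column 2; remove 4 from row 2 of P and reverse-bump: 4 enters row 1 and ejects 2. So w(4) = 2. P is now [[1, 4], [3]].
Step i=3: Q has 3 at row 1, column 2; remove that cell from P, ejecting 4. So w(3) = 4. P is now [[1], [3]].
Step i=2: Q has 2 at row 2, column 1; remove 3 from row 2 of P and reverse-bump: 3 enters row 1 and ejects 1. So w(2) = 1. P is now [[3]].
Step i=1: Q has 1 at row 1, column 1; remove that cell from P, ejecting 3. So w(1) = 3. P is now [].

So w = 3 1 4 2 5.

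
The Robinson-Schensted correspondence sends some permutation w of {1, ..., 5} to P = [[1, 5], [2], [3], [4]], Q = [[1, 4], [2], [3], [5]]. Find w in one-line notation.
Reverse the RSK construction: for i from n down to 1, find the cell of Q containing i, remove the entry at that cell from P, and reverse-bump it up through P; the value ejected from row 1 is w(i).

Step i=5: Q has 5 at row 4, column 1; remove 4 from row 4 of P and reverse-bump: 4 enters row 3 and ejects 3; 3 enters row 2 and ejects 2; 2 enters row 1 and ejects 1. So w(5) = 1. P is now [[2, 5], [3], [4]].
Step i=4: Q has 4 at row 1, column 2; remove that cell from P, ejecting 5. So w(4) = 5. P is now [[2], [3], [4]].
Step i=3: Q has 3 at row 3, column 1; remove 4 from row 3 of P and reverse-bump: 4 enters row 2 and ejects 3; 3 enters row 1 and ejects 2. So w(3) = 2. P is now [[3], [4]].
Step i=2: Q has 2 at row 2, column 1; remove 4 from row 2 of P and reverse-bump: 4 enters row 1 and ejects 3. So w(2) = 3. P is now [[4]].
Step i=1: Q has 1 at row 1, column 1; remove that cell from P, ejecting 4. So w(1) = 4. P is now [].

So w = 4 3 2 5 1.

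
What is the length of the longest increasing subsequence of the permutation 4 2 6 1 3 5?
3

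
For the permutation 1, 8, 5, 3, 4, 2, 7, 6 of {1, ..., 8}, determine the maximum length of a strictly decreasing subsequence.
4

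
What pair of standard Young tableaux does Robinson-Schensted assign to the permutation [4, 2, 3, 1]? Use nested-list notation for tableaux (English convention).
P = [[1, 3], [2], [4]], Q = [[1, 3], [2], [4]]

Insert each entry of the permutation into P by Schensted row insertion, recording in Q the position of each new cell.

After inserting 4: P = [[4]].
After inserting 2: P = [[2], [4]].
After inserting 3: P = [[2, 3], [4]].
After inserting 1: P = [[1, 3], [2], [4]].

So P = [[1, 3], [2], [4]], Q = [[1, 3], [2], [4]].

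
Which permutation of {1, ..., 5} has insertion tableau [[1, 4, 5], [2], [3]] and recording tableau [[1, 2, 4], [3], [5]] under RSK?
Reverse the RSK construction: for i from n down to 1, find the cell of Q containing i, remove the entry at that cell from P, and reverse-bump it up through P; the value ejected from row 1 is w(i).

Step i=5: Q has 5 at row 3, column 1; remove 3 from row 3 of P and reverse-bump: 3 enters row 2 and ejects 2; 2 enters row 1 and ejects 1. So w(5) = 1. P is now [[2, 4, 5], [3]].
Step i=4: Q has 4 at row 1, column 3; remove that cell from P, ejecting 5. So w(4) = 5. P is now [[2, 4], [3]].
Step i=3: Q has 3 at row 2, column 1; remove 3 from row 2 of P and reverse-bump: 3 enters row 1 and ejects 2. So w(3) = 2. P is now [[3, 4]].
Step i=2: Q has 2 at row 1, column 2; remove that cell from P, ejecting 4. So w(2) = 4. P is now [[3]].
Step i=1: Q has 1 at row 1, column 1; remove that cell from P, ejecting 3. So w(1) = 3. P is now [].

So w = 3 4 2 5 1.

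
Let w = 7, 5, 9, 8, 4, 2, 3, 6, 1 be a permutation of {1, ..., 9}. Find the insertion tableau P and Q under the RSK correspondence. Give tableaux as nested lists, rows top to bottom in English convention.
Insert each entry of the permutation into P by Schensted row insertion, recording in Q the position of each new cell.

Insert 7: appended to row 1. P = [[7]].
Insert 5: 5 bumps 7 from row 1; 7 starts row 2. P = [[5], [7]].
Insert 9: appended to row 1. P = [[5, 9], [7]].
Insert 8: 8 bumps 9 from row 1; 9 appends to row 2. P = [[5, 8], [7, 9]].
Insert 4: 4 bumps 5 from row 1; 5 bumps 7 from row 2; 7 starts row 3. P = [[4, 8], [5, 9], [7]].
Insert 2: 2 bumps 4 from row 1; 4 bumps 5 from row 2; 5 bumps 7 from row 3; 7 starts row 4. P = [[2, 8], [4, 9], [5], [7]].
Insert 3: 3 bumps 8 from row 1; 8 bumps 9 from row 2; 9 appends to row 3. P = [[2, 3], [4, 8], [5, 9], [7]].
Insert 6: appended to row 1. P = [[2, 3, 6], [4, 8], [5, 9], [7]].
Insert 1: 1 bumps 2 from row 1; 2 bumps 4 from row 2; 4 bumps 5 from row 3; 5 bumps 7 from row 4; 7 starts row 5. P = [[1, 3, 6], [2, 8], [4, 9], [5], [7]].

So P = [[1, 3, 6], [2, 8], [4, 9], [5], [7]], Q = [[1, 3, 8], [2, 4], [5, 7], [6], [9]].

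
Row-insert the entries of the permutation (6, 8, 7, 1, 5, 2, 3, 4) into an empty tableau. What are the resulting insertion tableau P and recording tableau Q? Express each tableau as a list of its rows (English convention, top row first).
Insert each entry of the permutation into P by Schensted row insertion, recording in Q the position of each new cell.

After inserting 6: P = [[6]].
After inserting 8: P = [[6, 8]].
After inserting 7: P = [[6, 7], [8]].
After inserting 1: P = [[1, 7], [6], [8]].
After inserting 5: P = [[1, 5], [6, 7], [8]].
After inserting 2: P = [[1, 2], [5, 7], [6], [8]].
After inserting 3: P = [[1, 2, 3], [5, 7], [6], [8]].
After inserting 4: P = [[1, 2, 3, 4], [5, 7], [6], [8]].

So P = [[1, 2, 3, 4], [5, 7], [6], [8]], Q = [[1, 2, 7, 8], [3, 5], [4], [6]].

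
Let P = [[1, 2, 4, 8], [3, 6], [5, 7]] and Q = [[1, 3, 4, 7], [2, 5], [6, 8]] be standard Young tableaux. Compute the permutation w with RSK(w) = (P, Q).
5 1 3 7 6 2 8 4

Reverse the RSK construction: for i from n down to 1, find the cell of Q containing i, remove the entry at that cell from P, and reverse-bump it up through P; the value ejected from row 1 is w(i).

Step i=8: Q has 8 at row 3, column 2; remove 7 from row 3 of P and reverse-bump: 7 enters row 2 and ejects 6; 6 enters row 1 and ejects 4. So w(8) = 4. P is now [[1, 2, 6, 8], [3, 7], [5]].
Step i=7: Q has 7 at row 1, column 4; remove that cell from P, ejecting 8. So w(7) = 8. P is now [[1, 2, 6], [3, 7], [5]].
Step i=6: Q has 6 at row 3, column 1; remove 5 from row 3 of P and reverse-bump: 5 enters row 2 and ejects 3; 3 enters row 1 and ejects 2. So w(6) = 2. P is now [[1, 3, 6], [5, 7]].
Step i=5: Q has 5 at row 2, column 2; remove 7 from row 2 of P and reverse-bump: 7 enters row 1 and ejects 6. So w(5) = 6. P is now [[1, 3, 7], [5]].
Step i=4: Q has 4 at row 1, column 3; remove that cell from P, ejecting 7. So w(4) = 7. P is now [[1, 3], [5]].
Step i=3: Q has 3 at row 1, column 2; remove that cell from P, ejecting 3. So w(3) = 3. P is now [[1], [5]].
Step i=2: Q has 2 at row 2, column 1; remove 5 from row 2 of P and reverse-bump: 5 enters row 1 and ejects 1. So w(2) = 1. P is now [[5]].
Step i=1: Q has 1 at row 1, column 1; remove that cell from P, ejecting 5. So w(1) = 5. P is now [].

So w = 5 1 3 7 6 2 8 4.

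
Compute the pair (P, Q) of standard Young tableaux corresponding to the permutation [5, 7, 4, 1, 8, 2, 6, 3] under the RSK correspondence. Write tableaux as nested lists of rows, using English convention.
Insert each entry of the permutation into P by Schensted row insertion, recording in Q the position of each new cell.

Insert 5: appended to row 1. P = [[5]].
Insert 7: appended to row 1. P = [[5, 7]].
Insert 4: 4 bumps 5 from row 1; 5 starts row 2. P = [[4, 7], [5]].
Insert 1: 1 bumps 4 from row 1; 4 bumps 5 from row 2; 5 starts row 3. P = [[1, 7], [4], [5]].
Insert 8: appended to row 1. P = [[1, 7, 8], [4], [5]].
Insert 2: 2 bumps 7 from row 1; 7 appends to row 2. P = [[1, 2, 8], [4, 7], [5]].
Insert 6: 6 bumps 8 from row 1; 8 appends to row 2. P = [[1, 2, 6], [4, 7, 8], [5]].
Insert 3: 3 bumps 6 from row 1; 6 bumps 7 from row 2; 7 appends to row 3. P = [[1, 2, 3], [4, 6, 8], [5, 7]].

So P = [[1, 2, 3], [4, 6, 8], [5, 7]], Q = [[1, 2, 5], [3, 6, 7], [4, 8]].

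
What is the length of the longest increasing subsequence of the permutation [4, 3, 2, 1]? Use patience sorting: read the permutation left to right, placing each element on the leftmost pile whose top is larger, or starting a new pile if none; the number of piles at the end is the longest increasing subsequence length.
4: new pile. tops = [4]
3: onto pile 1 (replacing 4). tops = [3]
2: onto pile 1 (replacing 3). tops = [2]
1: onto pile 1 (replacing 2). tops = [1]

1 piles, so the longest increasing subsequence has length 1.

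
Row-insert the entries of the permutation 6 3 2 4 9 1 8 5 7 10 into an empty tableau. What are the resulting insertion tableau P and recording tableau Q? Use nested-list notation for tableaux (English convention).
Insert each entry of the permutation into P by Schensted row insertion, recording in Q the position of each new cell.

Insert 6: appended to row 1. P = [[6]].
Insert 3: 3 bumps 6 from row 1; 6 starts row 2. P = [[3], [6]].
Insert 2: 2 bumps 3 from row 1; 3 bumps 6 from row 2; 6 starts row 3. P = [[2], [3], [6]].
Insert 4: appended to row 1. P = [[2, 4], [3], [6]].
Insert 9: appended to row 1. P = [[2, 4, 9], [3], [6]].
Insert 1: 1 bumps 2 from row 1; 2 bumps 3 from row 2; 3 bumps 6 from row 3; 6 starts row 4. P = [[1, 4, 9], [2], [3], [6]].
Insert 8: 8 bumps 9 from row 1; 9 appends to row 2. P = [[1, 4, 8], [2, 9], [3], [6]].
Insert 5: 5 bumps 8 from row 1; 8 bumps 9 from row 2; 9 appends to row 3. P = [[1, 4, 5], [2, 8], [3, 9], [6]].
Insert 7: appended to row 1. P = [[1, 4, 5, 7], [2, 8], [3, 9], [6]].
Insert 10: appended to row 1. P = [[1, 4, 5, 7, 10], [2, 8], [3, 9], [6]].

So P = [[1, 4, 5, 7, 10], [2, 8], [3, 9], [6]], Q = [[1, 4, 5, 9, 10], [2, 7], [3, 8], [6]].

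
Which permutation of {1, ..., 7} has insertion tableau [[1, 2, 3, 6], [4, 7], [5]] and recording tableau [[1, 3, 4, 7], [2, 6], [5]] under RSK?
Reverse the RSK construction: for i from n down to 1, find the cell of Q containing i, remove the entry at that cell from P, and reverse-bump it up through P; the value ejected from row 1 is w(i).

Step i=7: Q has 7 at row 1, column 4; remove that cell from P, ejecting 6. So w(7) = 6. P is now [[1, 2, 3], [4, 7], [5]].
Step i=6: Q has 6 at row 2, column 2; remove 7 from row 2 of P and reverse-bump: 7 enters row 1 and ejects 3. So w(6) = 3. P is now [[1, 2, 7], [4], [5]].
Step i=5: Q has 5 at row 3, column 1; remove 5 from row 3 of P and reverse-bump: 5 enters row 2 and ejects 4; 4 enters row 1 and ejects 2. So w(5) = 2. P is now [[1, 4, 7], [5]].
Step i=4: Q has 4 at row 1, column 3; remove that cell from P, ejecting 7. So w(4) = 7. P is now [[1, 4], [5]].
Step i=3: Q has 3 at row 1, column 2; remove that cell from P, ejecting 4. So w(3) = 4. P is now [[1], [5]].
Step i=2: Q has 2 at row 2, column 1; remove 5 from row 2 of P and reverse-bump: 5 enters row 1 and ejects 1. So w(2) = 1. P is now [[5]].
Step i=1: Q has 1 at row 1, column 1; remove that cell from P, ejecting 5. So w(1) = 5. P is now [].

So w = 5 1 4 7 2 3 6.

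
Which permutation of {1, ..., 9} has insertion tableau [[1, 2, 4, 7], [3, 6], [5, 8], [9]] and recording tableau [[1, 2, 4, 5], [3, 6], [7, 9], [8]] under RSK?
Reverse the RSK construction: for i from n down to 1, find the cell of Q containing i, remove the entry at that cell from P, and reverse-bump it up through P; the value ejected from row 1 is w(i).

Step i=9: Q has 9 at row 3, column 2; remove 8 from row 3 of P and reverse-bump: 8 enters row 2 and ejects 6; 6 enters row 1 and ejects 4. So w(9) = 4. P is now [[1, 2, 6, 7], [3, 8], [5], [9]].
Step i=8: Q has 8 at row 4, column 1; remove 9 from row 4 of P and reverse-bump: 9 enters row 3 and ejects 5; 5 enters row 2 and ejects 3; 3 enters row 1 and ejects 2. So w(8) = 2. P is now [[1, 3, 6, 7], [5, 8], [9]].
Step i=7: Q has 7 at row 3, column 1; remove 9 from row 3 of P and reverse-bump: 9 enters row 2 and ejects 8; 8 enters row 1 and ejects 7. So w(7) = 7. P is now [[1, 3, 6, 8], [5, 9]].
Step i=6: Q has 6 at row 2, column 2; remove 9 from row 2 of P and reverse-bump: 9 enters row 1 and ejects 8. So w(6) = 8. P is now [[1, 3, 6, 9], [5]].
Step i=5: Q has 5 at row 1, column 4; remove that cell from P, ejecting 9. So w(5) = 9. P is now [[1, 3, 6], [5]].
Step i=4: Q has 4 at row 1, column 3; remove that cell from P, ejecting 6. So w(4) = 6. P is now [[1, 3], [5]].
Step i=3: Q has 3 at row 2, column 1; remove 5 from row 2 of P and reverse-bump: 5 enters row 1 and ejects 3. So w(3) = 3. P is now [[1, 5]].
Step i=2: Q has 2 at row 1, column 2; remove that cell from P, ejecting 5. So w(2) = 5. P is now [[1]].
Step i=1: Q has 1 at row 1, column 1; remove that cell from P, ejecting 1. So w(1) = 1. P is now [].

So w = 1 5 3 6 9 8 7 2 4.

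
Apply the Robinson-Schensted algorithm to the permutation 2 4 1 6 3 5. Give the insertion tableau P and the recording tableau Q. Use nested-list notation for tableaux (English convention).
P = [[1, 3, 5], [2, 4, 6]], Q = [[1, 2, 4], [3, 5, 6]]

Insert each entry of the permutation into P by Schensted row insertion, recording in Q the position of each new cell.

Insert 2: appended to row 1. P = [[2]].
Insert 4: appended to row 1. P = [[2, 4]].
Insert 1: 1 bumps 2 from row 1; 2 starts row 2. P = [[1, 4], [2]].
Insert 6: appended to row 1. P = [[1, 4, 6], [2]].
Insert 3: 3 bumps 4 from row 1; 4 appends to row 2. P = [[1, 3, 6], [2, 4]].
Insert 5: 5 bumps 6 from row 1; 6 appends to row 2. P = [[1, 3, 5], [2, 4, 6]].

So P = [[1, 3, 5], [2, 4, 6]], Q = [[1, 2, 4], [3, 5, 6]].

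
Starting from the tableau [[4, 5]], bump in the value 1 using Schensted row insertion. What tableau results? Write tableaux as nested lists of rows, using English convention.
[[1, 5], [4]]

In row 1, 1 replaces 4 (the leftmost entry greater than 1); 4 is bumped to row 2. 4 starts a new row 2. The new tableau is [[1, 5], [4]].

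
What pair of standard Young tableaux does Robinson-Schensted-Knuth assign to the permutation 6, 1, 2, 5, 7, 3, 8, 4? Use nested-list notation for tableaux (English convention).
Insert each entry of the permutation into P by Schensted row insertion, recording in Q the position of each new cell.

Insert 6: appended to row 1. P = [[6]], Q = [[1]].
Insert 1: 1 bumps 6 from row 1; 6 starts row 2. P = [[1], [6]], Q = [[1], [2]].
Insert 2: appended to row 1. P = [[1, 2], [6]], Q = [[1, 3], [2]].
Insert 5: appended to row 1. P = [[1, 2, 5], [6]], Q = [[1, 3, 4], [2]].
Insert 7: appended to row 1. P = [[1, 2, 5, 7], [6]], Q = [[1, 3, 4, 5], [2]].
Insert 3: 3 bumps 5 from row 1; 5 bumps 6 from row 2; 6 starts row 3. P = [[1, 2, 3, 7], [5], [6]], Q = [[1, 3, 4, 5], [2], [6]].
Insert 8: appended to row 1. P = [[1, 2, 3, 7, 8], [5], [6]], Q = [[1, 3, 4, 5, 7], [2], [6]].
Insert 4: 4 bumps 7 from row 1; 7 appends to row 2. P = [[1, 2, 3, 4, 8], [5, 7], [6]], Q = [[1, 3, 4, 5, 7], [2, 8], [6]].

So P = [[1, 2, 3, 4, 8], [5, 7], [6]], Q = [[1, 3, 4, 5, 7], [2, 8], [6]].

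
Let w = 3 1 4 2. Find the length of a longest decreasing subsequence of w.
2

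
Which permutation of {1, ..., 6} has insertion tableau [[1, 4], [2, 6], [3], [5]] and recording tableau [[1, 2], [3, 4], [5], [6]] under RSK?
5 6 3 4 2 1

Reverse the RSK construction: for i from n down to 1, find the cell of Q containing i, remove the entry at that cell from P, and reverse-bump it up through P; the value ejected from row 1 is w(i).

Step i=6: Q has 6 at row 4, column 1; remove 5 from row 4 of P and reverse-bump: 5 enters row 3 and ejects 3; 3 enters row 2 and ejects 2; 2 enters row 1 and ejects 1. So w(6) = 1. P is now [[2, 4], [3, 6], [5]].
Step i=5: Q has 5 at row 3, column 1; remove 5 from row 3 of P and reverse-bump: 5 enters row 2 and ejects 3; 3 enters row 1 and ejects 2. So w(5) = 2. P is now [[3, 4], [5, 6]].
Step i=4: Q has 4 at row 2, column 2; remove 6 from row 2 of P and reverse-bump: 6 enters row 1 and ejects 4. So w(4) = 4. P is now [[3, 6], [5]].
Step i=3: Q has 3 at row 2, column 1; remove 5 from row 2 of P and reverse-bump: 5 enters row 1 and ejects 3. So w(3) = 3. P is now [[5, 6]].
Step i=2: Q has 2 at row 1, column 2; remove that cell from P, ejecting 6. So w(2) = 6. P is now [[5]].
Step i=1: Q has 1 at row 1, column 1; remove that cell from P, ejecting 5. So w(1) = 5. P is now [].

So w = 5 6 3 4 2 1.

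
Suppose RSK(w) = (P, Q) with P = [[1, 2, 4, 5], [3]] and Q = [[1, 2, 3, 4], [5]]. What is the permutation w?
1 3 4 5 2

Reverse the RSK construction: for i from n down to 1, find the cell of Q containing i, remove the entry at that cell from P, and reverse-bump it up through P; the value ejected from row 1 is w(i).

Step i=5: Q has 5 at row 2, column 1; remove 3 from row 2 of P and reverse-bump: 3 enters row 1 and ejects 2. So w(5) = 2. P is now [[1, 3, 4, 5]].
Step i=4: Q has 4 at row 1, column 4; remove that cell from P, ejecting 5. So w(4) = 5. P is now [[1, 3, 4]].
Step i=3: Q has 3 at row 1, column 3; remove that cell from P, ejecting 4. So w(3) = 4. P is now [[1, 3]].
Step i=2: Q has 2 at row 1, column 2; remove that cell from P, ejecting 3. So w(2) = 3. P is now [[1]].
Step i=1: Q has 1 at row 1, column 1; remove that cell from P, ejecting 1. So w(1) = 1. P is now [].

So w = 1 3 4 5 2.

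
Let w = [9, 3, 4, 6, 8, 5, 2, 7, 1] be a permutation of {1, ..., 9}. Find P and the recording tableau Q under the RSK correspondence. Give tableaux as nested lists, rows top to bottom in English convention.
P = [[1, 4, 5, 7], [2, 8], [3], [6], [9]], Q = [[1, 3, 4, 5], [2, 8], [6], [7], [9]]

Insert each entry of the permutation into P by Schensted row insertion, recording in Q the position of each new cell.

Insert 9: appended to row 1. P = [[9]], Q = [[1]].
Insert 3: 3 bumps 9 from row 1; 9 starts row 2. P = [[3], [9]], Q = [[1], [2]].
Insert 4: appended to row 1. P = [[3, 4], [9]], Q = [[1, 3], [2]].
Insert 6: appended to row 1. P = [[3, 4, 6], [9]], Q = [[1, 3, 4], [2]].
Insert 8: appended to row 1. P = [[3, 4, 6, 8], [9]], Q = [[1, 3, 4, 5], [2]].
Insert 5: 5 bumps 6 from row 1; 6 bumps 9 from row 2; 9 starts row 3. P = [[3, 4, 5, 8], [6], [9]], Q = [[1, 3, 4, 5], [2], [6]].
Insert 2: 2 bumps 3 from row 1; 3 bumps 6 from row 2; 6 bumps 9 from row 3; 9 starts row 4. P = [[2, 4, 5, 8], [3], [6], [9]], Q = [[1, 3, 4, 5], [2], [6], [7]].
Insert 7: 7 bumps 8 from row 1; 8 appends to row 2. P = [[2, 4, 5, 7], [3, 8], [6], [9]], Q = [[1, 3, 4, 5], [2, 8], [6], [7]].
Insert 1: 1 bumps 2 from row 1; 2 bumps 3 from row 2; 3 bumps 6 from row 3; 6 bumps 9 from row 4; 9 starts row 5. P = [[1, 4, 5, 7], [2, 8], [3], [6], [9]], Q = [[1, 3, 4, 5], [2, 8], [6], [7], [9]].

So P = [[1, 4, 5, 7], [2, 8], [3], [6], [9]], Q = [[1, 3, 4, 5], [2, 8], [6], [7], [9]].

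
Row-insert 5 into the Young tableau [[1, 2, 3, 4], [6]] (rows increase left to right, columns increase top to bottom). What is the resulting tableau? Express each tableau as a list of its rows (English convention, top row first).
[[1, 2, 3, 4, 5], [6]]

5 is larger than every entry of row 1, so it is appended to row 1. The new tableau is [[1, 2, 3, 4, 5], [6]].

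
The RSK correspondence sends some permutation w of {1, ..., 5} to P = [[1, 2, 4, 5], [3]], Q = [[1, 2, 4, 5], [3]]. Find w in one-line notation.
Reverse the RSK construction: for i from n down to 1, find the cell of Q containing i, remove the entry at that cell from P, and reverse-bump it up through P; the value ejected from row 1 is w(i).

Step i=5: Q has 5 at row 1, column 4; remove that cell from P, ejecting 5. So w(5) = 5. P is now [[1, 2, 4], [3]].
Step i=4: Q has 4 at row 1, column 3; remove that cell from P, ejecting 4. So w(4) = 4. P is now [[1, 2], [3]].
Step i=3: Q has 3 at row 2, column 1; remove 3 from row 2 of P and reverse-bump: 3 enters row 1 and ejects 2. So w(3) = 2. P is now [[1, 3]].
Step i=2: Q has 2 at row 1, column 2; remove that cell from P, ejecting 3. So w(2) = 3. P is now [[1]].
Step i=1: Q has 1 at row 1, column 1; remove that cell from P, ejecting 1. So w(1) = 1. P is now [].

So w = 1 3 2 4 5.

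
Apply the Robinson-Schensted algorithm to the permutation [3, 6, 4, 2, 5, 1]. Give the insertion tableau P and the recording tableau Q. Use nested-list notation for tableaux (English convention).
Insert each entry of the permutation into P by Schensted row insertion, recording in Q the position of each new cell.

Insert 3: appended to row 1. P = [[3]].
Insert 6: appended to row 1. P = [[3, 6]].
Insert 4: 4 bumps 6 from row 1; 6 starts row 2. P = [[3, 4], [6]].
Insert 2: 2 bumps 3 from row 1; 3 bumps 6 from row 2; 6 starts row 3. P = [[2, 4], [3], [6]].
Insert 5: appended to row 1. P = [[2, 4, 5], [3], [6]].
Insert 1: 1 bumps 2 from row 1; 2 bumps 3 from row 2; 3 bumps 6 from row 3; 6 starts row 4. P = [[1, 4, 5], [2], [3], [6]].

So P = [[1, 4, 5], [2], [3], [6]], Q = [[1, 2, 5], [3], [4], [6]].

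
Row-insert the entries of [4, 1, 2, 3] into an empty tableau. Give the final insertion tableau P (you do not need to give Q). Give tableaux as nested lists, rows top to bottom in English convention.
Insert 4: appended to row 1. P = [[4]].
Insert 1: 1 bumps 4 from row 1; 4 starts row 2. P = [[1], [4]].
Insert 2: appended to row 1. P = [[1, 2], [4]].
Insert 3: appended to row 1. P = [[1, 2, 3], [4]].

So P = [[1, 2, 3], [4]].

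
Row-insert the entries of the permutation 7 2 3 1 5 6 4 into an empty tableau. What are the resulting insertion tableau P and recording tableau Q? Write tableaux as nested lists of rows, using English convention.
P = [[1, 3, 4, 6], [2, 5], [7]], Q = [[1, 3, 5, 6], [2, 7], [4]]

Insert each entry of the permutation into P by Schensted row insertion, recording in Q the position of each new cell.

Insert 7: appended to row 1. P = [[7]].
Insert 2: 2 bumps 7 from row 1; 7 starts row 2. P = [[2], [7]].
Insert 3: appended to row 1. P = [[2, 3], [7]].
Insert 1: 1 bumps 2 from row 1; 2 bumps 7 from row 2; 7 starts row 3. P = [[1, 3], [2], [7]].
Insert 5: appended to row 1. P = [[1, 3, 5], [2], [7]].
Insert 6: appended to row 1. P = [[1, 3, 5, 6], [2], [7]].
Insert 4: 4 bumps 5 from row 1; 5 appends to row 2. P = [[1, 3, 4, 6], [2, 5], [7]].

So P = [[1, 3, 4, 6], [2, 5], [7]], Q = [[1, 3, 5, 6], [2, 7], [4]].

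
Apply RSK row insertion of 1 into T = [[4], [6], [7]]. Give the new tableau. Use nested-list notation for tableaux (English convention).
In row 1, 1 replaces 4 (the leftmost entry greater than 1); 4 is bumped to row 2. In row 2, 4 replaces 6 (the leftmost entry greater than 4); 6 is bumped to row 3. In row 3, 6 replaces 7 (the leftmost entry greater than 6); 7 is bumped to row 4. 7 starts a new row 4. The new tableau is [[1], [4], [6], [7]].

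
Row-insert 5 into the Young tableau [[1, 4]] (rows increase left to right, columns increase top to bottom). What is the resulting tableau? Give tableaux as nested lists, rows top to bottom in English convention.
[[1, 4, 5]]

5 is larger than every entry of row 1, so it is appended to row 1. The new tableau is [[1, 4, 5]].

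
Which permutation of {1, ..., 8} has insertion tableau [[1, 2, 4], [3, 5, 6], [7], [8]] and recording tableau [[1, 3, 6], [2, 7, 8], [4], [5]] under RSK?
8 3 7 5 1 6 2 4

Reverse RSK: for i = n, n-1, ..., 1, locate i in Q, remove the corresponding corner cell from P, and reverse-bump its entry up through P; the value ejected from row 1 is w(i).

So w = 8 3 7 5 1 6 2 4.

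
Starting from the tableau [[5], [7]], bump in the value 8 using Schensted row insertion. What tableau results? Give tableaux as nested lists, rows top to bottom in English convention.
8 is larger than every entry of row 1, so it is appended to row 1. The new tableau is [[5, 8], [7]].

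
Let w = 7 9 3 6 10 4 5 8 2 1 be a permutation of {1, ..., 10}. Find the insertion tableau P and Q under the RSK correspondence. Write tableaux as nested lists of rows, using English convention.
Insert each entry of the permutation into P by Schensted row insertion, recording in Q the position of each new cell.

Insert 7: appended to row 1. P = [[7]].
Insert 9: appended to row 1. P = [[7, 9]].
Insert 3: 3 bumps 7 from row 1; 7 starts row 2. P = [[3, 9], [7]].
Insert 6: 6 bumps 9 from row 1; 9 appends to row 2. P = [[3, 6], [7, 9]].
Insert 10: appended to row 1. P = [[3, 6, 10], [7, 9]].
Insert 4: 4 bumps 6 from row 1; 6 bumps 7 from row 2; 7 starts row 3. P = [[3, 4, 10], [6, 9], [7]].
Insert 5: 5 bumps 10 from row 1; 10 appends to row 2. P = [[3, 4, 5], [6, 9, 10], [7]].
Insert 8: appended to row 1. P = [[3, 4, 5, 8], [6, 9, 10], [7]].
Insert 2: 2 bumps 3 from row 1; 3 bumps 6 from row 2; 6 bumps 7 from row 3; 7 starts row 4. P = [[2, 4, 5, 8], [3, 9, 10], [6], [7]].
Insert 1: 1 bumps 2 from row 1; 2 bumps 3 from row 2; 3 bumps 6 from row 3; 6 bumps 7 from row 4; 7 starts row 5. P = [[1, 4, 5, 8], [2, 9, 10], [3], [6], [7]].

So P = [[1, 4, 5, 8], [2, 9, 10], [3], [6], [7]], Q = [[1, 2, 5, 8], [3, 4, 7], [6], [9], [10]].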